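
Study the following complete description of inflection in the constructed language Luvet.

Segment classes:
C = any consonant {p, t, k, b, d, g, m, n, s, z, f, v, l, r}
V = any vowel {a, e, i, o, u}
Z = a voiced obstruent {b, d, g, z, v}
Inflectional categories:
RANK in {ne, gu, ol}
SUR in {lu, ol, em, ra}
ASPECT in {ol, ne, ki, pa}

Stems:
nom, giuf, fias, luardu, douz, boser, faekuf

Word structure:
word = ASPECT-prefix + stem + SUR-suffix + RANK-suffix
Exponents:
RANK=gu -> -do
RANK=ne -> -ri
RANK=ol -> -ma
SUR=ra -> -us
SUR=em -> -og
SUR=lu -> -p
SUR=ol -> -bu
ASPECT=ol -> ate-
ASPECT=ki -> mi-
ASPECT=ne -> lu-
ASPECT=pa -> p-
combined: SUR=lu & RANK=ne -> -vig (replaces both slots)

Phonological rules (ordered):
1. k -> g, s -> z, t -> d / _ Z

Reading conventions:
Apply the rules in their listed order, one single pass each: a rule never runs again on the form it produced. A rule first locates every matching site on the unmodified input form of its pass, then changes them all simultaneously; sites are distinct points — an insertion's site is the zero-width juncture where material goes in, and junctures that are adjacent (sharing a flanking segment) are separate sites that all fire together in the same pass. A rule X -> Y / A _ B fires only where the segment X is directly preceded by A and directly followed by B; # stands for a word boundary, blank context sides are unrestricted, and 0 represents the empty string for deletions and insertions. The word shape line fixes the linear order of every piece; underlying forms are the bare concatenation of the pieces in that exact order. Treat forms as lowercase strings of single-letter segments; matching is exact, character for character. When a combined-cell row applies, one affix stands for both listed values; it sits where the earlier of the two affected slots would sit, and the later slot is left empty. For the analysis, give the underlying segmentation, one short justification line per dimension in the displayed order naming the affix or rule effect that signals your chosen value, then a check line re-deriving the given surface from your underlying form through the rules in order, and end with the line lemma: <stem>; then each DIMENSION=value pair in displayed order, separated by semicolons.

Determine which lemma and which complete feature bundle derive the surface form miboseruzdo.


underlying: mi-boser-us-do
RANK=gu - signalled by the affix -do
SUR=ra - signalled by the affix -us
ASPECT=ki - signalled by the affix mi-
check: miboserusdo -> miboseruzdo
lemma: boser; RANK=gu; SUR=ra; ASPECT=ki


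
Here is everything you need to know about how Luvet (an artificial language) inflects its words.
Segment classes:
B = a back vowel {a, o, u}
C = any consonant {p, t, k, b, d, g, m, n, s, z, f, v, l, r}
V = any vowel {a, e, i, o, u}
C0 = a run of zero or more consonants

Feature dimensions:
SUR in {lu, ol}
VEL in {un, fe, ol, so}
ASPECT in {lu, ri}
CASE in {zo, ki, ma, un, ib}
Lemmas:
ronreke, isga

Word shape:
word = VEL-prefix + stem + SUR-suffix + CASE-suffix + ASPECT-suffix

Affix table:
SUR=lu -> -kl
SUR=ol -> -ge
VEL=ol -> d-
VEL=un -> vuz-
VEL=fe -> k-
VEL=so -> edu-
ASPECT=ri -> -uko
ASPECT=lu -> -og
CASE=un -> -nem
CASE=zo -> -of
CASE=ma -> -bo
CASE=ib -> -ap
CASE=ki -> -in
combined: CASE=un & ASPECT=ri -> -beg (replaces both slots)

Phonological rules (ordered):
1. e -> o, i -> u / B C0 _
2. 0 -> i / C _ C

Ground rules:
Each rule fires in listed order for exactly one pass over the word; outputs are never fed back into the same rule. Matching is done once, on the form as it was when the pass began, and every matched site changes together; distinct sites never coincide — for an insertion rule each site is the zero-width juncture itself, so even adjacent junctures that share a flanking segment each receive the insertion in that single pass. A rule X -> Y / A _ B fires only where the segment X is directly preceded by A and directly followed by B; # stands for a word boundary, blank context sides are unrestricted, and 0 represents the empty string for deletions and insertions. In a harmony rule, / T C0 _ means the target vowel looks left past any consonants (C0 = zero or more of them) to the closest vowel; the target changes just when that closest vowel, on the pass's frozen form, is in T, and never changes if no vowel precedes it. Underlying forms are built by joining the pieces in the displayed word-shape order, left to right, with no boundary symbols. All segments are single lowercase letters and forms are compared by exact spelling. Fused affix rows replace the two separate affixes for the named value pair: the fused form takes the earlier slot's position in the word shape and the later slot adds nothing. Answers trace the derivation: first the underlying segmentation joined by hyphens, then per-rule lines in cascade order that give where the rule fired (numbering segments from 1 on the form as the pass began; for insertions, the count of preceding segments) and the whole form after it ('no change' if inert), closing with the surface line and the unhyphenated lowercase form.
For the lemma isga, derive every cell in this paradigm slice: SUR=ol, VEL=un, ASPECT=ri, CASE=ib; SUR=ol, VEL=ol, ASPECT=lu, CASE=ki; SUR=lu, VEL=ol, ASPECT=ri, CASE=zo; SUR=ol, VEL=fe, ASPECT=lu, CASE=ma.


cell SUR=ol, VEL=un, ASPECT=ri, CASE=ib:
underlying: vuz-isga-ge-ap-uko
1. e -> o, i -> u / B C0 _: fires at position(s) 4, 9: vuzusgagoapuko
2. 0 -> i / C _ C: inserts after position(s) 5: vuzusigagoapuko
surface: vuzusigagoapuko

cell SUR=ol, VEL=ol, ASPECT=lu, CASE=ki:
underlying: d-isga-ge-in-og
1. e -> o, i -> u / B C0 _: fires at position(s) 7: disgagoinog
2. 0 -> i / C _ C: inserts after position(s) 3: disigagoinog
surface: disigagoinog

cell SUR=lu, VEL=ol, ASPECT=ri, CASE=zo:
underlying: d-isga-kl-of-uko
1. e -> o, i -> u / B C0 _: no change
2. 0 -> i / C _ C: inserts after position(s) 3, 6: disigakilofuko
surface: disigakilofuko

cell SUR=ol, VEL=fe, ASPECT=lu, CASE=ma:
underlying: k-isga-ge-bo-og
1. e -> o, i -> u / B C0 _: fires at position(s) 7: kisgagoboog
2. 0 -> i / C _ C: inserts after position(s) 3: kisigagoboog
surface: kisigagoboog


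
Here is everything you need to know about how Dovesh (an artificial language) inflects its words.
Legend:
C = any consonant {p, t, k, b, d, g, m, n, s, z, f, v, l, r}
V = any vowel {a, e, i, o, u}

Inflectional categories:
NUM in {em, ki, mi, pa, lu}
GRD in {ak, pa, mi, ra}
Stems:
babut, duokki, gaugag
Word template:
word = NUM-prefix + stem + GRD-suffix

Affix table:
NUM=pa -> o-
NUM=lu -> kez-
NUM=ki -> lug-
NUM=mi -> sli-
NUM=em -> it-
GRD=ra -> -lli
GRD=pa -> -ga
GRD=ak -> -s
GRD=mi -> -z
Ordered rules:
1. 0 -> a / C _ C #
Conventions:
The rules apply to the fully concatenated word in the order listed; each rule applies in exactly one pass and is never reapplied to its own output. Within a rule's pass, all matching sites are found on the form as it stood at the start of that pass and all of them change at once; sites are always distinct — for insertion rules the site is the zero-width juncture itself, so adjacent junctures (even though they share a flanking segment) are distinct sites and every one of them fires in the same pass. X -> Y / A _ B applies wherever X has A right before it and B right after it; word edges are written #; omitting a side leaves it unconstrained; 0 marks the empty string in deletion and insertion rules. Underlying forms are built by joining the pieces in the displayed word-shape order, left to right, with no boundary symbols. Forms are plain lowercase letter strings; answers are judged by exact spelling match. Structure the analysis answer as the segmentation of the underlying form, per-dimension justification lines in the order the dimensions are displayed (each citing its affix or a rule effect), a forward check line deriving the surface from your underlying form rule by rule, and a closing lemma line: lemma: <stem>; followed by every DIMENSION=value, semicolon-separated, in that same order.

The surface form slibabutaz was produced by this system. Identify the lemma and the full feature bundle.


underlying: sli-babut-z
NUM=mi - signalled by the affix sli-
GRD=mi - signalled by the affix -z
check: slibabutz -> slibabutaz
lemma: babut; NUM=mi; GRD=mi


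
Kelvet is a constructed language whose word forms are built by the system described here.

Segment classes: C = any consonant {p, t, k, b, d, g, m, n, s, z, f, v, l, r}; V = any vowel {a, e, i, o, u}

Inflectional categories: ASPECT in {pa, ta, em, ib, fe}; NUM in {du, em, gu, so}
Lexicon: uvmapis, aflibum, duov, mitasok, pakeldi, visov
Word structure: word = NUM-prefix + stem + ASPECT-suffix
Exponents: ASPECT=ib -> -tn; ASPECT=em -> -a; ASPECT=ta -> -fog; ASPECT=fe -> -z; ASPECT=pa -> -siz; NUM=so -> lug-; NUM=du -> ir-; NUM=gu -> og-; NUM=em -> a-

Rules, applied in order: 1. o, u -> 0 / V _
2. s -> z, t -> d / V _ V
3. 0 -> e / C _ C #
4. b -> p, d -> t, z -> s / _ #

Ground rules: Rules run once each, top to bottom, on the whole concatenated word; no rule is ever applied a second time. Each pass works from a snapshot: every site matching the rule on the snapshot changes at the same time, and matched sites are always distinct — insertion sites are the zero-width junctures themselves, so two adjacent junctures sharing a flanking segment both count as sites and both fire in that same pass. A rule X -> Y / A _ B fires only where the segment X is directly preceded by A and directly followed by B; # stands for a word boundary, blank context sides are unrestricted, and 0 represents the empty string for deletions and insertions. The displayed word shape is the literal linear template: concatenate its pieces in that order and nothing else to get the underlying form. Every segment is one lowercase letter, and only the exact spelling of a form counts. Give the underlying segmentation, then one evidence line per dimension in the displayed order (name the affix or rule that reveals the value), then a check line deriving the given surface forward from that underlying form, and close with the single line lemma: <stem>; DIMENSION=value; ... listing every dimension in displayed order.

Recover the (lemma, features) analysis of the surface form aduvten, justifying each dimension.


underlying: a-duov-tn
ASPECT=ib - signalled by the affix -tn
NUM=em - signalled by the affix a-
check: aduovtn -> aduvtn -> aduvtn -> aduvten -> aduvten
lemma: duov; ASPECT=ib; NUM=em


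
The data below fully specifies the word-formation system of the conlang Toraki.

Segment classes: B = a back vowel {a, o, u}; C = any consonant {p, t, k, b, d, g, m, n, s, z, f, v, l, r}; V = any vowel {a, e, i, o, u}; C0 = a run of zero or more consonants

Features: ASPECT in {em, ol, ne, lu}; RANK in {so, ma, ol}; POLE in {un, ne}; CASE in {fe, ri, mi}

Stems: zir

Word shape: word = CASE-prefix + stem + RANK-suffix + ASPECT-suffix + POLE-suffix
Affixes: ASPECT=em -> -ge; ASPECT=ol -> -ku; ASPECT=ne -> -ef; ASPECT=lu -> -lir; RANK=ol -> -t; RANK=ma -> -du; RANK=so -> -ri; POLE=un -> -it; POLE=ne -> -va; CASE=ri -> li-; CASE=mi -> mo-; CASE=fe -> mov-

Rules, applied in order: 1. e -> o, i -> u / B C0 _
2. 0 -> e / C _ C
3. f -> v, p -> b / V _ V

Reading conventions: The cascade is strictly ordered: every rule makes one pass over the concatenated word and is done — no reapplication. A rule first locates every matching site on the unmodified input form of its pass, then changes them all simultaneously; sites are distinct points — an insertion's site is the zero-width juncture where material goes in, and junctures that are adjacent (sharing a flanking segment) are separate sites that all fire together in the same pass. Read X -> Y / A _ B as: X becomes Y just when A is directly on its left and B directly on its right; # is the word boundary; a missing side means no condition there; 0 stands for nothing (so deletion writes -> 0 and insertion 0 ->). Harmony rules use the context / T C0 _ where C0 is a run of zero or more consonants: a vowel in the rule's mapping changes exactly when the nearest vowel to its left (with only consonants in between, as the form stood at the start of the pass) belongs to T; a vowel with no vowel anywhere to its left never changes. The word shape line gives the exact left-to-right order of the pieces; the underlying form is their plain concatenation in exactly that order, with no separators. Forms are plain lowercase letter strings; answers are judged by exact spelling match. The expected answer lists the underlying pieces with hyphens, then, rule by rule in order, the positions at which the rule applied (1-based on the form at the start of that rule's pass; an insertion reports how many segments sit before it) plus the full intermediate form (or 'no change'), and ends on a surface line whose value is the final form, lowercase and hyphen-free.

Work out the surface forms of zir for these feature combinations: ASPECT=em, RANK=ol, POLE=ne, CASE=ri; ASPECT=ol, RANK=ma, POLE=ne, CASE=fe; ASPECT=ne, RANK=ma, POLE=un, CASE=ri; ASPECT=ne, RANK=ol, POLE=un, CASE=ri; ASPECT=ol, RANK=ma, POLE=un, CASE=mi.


cell ASPECT=em, RANK=ol, POLE=ne, CASE=ri:
underlying: li-zir-t-ge-va
1. e -> o, i -> u / B C0 _: no change
2. 0 -> e / C _ C: inserts after position(s) 5, 6: liziretegeva
3. f -> v, p -> b / V _ V: no change
surface: liziretegeva

cell ASPECT=ol, RANK=ma, POLE=ne, CASE=fe:
underlying: mov-zir-du-ku-va
1. e -> o, i -> u / B C0 _: fires at position(s) 5: movzurdukuva
2. 0 -> e / C _ C: inserts after position(s) 3, 6: movezuredukuva
3. f -> v, p -> b / V _ V: no change
surface: movezuredukuva

cell ASPECT=ne, RANK=ma, POLE=un, CASE=ri:
underlying: li-zir-du-ef-it
1. e -> o, i -> u / B C0 _: fires at position(s) 8: lizirduofit
2. 0 -> e / C _ C: inserts after position(s) 5: lizireduofit
3. f -> v, p -> b / V _ V: fires at position(s) 10: lizireduovit
surface: lizireduovit

cell ASPECT=ne, RANK=ol, POLE=un, CASE=ri:
underlying: li-zir-t-ef-it
1. e -> o, i -> u / B C0 _: no change
2. 0 -> e / C _ C: inserts after position(s) 5: liziretefit
3. f -> v, p -> b / V _ V: fires at position(s) 9: liziretevit
surface: liziretevit

cell ASPECT=ol, RANK=ma, POLE=un, CASE=mi:
underlying: mo-zir-du-ku-it
1. e -> o, i -> u / B C0 _: fires at position(s) 4, 10: mozurdukuut
2. 0 -> e / C _ C: inserts after position(s) 5: mozuredukuut
3. f -> v, p -> b / V _ V: no change
surface: mozuredukuut


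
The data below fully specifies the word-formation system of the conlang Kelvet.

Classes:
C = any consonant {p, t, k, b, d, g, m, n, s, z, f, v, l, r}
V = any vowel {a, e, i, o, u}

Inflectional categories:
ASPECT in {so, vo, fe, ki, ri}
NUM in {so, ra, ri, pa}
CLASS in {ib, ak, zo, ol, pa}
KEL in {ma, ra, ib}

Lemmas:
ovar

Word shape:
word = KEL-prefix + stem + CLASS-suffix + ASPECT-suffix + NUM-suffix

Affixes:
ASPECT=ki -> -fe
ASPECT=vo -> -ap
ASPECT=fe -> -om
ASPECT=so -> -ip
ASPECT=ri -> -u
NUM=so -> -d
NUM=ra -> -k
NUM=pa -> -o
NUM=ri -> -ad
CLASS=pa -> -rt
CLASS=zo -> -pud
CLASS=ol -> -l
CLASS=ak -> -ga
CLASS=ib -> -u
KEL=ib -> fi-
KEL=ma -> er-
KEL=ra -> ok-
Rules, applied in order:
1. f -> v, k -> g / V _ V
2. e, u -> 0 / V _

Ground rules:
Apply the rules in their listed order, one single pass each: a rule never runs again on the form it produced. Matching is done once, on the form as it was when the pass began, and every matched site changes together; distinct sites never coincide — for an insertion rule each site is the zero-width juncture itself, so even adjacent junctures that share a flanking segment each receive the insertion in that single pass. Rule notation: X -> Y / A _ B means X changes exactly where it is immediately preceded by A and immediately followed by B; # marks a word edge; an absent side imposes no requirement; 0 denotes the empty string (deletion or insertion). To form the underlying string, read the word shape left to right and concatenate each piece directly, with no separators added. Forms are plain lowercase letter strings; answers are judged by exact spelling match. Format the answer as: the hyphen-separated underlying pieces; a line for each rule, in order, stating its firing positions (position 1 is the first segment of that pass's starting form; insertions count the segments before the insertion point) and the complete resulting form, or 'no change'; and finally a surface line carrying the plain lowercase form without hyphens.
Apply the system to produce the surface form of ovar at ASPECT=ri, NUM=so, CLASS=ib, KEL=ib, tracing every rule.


underlying: fi-ovar-u-u-d
1. f -> v, k -> g / V _ V: no change
2. e, u -> 0 / V _: fires at position(s) 8: fiovarud
surface: fiovarud


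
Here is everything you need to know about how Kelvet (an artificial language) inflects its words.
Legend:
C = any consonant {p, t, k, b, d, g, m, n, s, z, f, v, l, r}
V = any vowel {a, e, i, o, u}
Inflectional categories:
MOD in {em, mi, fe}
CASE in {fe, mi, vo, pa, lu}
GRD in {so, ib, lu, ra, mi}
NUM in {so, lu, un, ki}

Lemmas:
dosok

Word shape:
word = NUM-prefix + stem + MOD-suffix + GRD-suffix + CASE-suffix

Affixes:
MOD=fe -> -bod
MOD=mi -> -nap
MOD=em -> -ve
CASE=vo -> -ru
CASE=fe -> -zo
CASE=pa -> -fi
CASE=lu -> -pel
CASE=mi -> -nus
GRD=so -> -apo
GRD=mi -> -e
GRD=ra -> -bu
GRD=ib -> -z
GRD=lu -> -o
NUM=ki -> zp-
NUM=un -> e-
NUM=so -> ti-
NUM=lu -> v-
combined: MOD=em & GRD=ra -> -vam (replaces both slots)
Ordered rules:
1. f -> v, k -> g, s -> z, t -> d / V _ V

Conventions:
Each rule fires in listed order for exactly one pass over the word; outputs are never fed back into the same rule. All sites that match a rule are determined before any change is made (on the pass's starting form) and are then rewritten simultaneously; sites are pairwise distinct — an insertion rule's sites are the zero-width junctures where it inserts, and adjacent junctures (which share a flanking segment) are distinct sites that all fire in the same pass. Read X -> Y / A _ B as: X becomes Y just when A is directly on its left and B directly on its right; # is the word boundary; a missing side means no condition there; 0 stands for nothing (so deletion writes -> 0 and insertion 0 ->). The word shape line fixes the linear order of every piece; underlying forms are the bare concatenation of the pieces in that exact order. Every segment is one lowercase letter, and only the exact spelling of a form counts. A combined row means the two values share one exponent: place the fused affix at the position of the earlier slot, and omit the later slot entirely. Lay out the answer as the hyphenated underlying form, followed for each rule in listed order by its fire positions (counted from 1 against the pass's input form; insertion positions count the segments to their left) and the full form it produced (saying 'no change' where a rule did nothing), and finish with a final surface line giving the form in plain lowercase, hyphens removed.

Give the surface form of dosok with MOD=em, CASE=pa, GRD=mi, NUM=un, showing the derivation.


underlying: e-dosok-ve-e-fi
1. f -> v, k -> g, s -> z, t -> d / V _ V: fires at position(s) 4, 10: edozokveevi
surface: edozokveevi


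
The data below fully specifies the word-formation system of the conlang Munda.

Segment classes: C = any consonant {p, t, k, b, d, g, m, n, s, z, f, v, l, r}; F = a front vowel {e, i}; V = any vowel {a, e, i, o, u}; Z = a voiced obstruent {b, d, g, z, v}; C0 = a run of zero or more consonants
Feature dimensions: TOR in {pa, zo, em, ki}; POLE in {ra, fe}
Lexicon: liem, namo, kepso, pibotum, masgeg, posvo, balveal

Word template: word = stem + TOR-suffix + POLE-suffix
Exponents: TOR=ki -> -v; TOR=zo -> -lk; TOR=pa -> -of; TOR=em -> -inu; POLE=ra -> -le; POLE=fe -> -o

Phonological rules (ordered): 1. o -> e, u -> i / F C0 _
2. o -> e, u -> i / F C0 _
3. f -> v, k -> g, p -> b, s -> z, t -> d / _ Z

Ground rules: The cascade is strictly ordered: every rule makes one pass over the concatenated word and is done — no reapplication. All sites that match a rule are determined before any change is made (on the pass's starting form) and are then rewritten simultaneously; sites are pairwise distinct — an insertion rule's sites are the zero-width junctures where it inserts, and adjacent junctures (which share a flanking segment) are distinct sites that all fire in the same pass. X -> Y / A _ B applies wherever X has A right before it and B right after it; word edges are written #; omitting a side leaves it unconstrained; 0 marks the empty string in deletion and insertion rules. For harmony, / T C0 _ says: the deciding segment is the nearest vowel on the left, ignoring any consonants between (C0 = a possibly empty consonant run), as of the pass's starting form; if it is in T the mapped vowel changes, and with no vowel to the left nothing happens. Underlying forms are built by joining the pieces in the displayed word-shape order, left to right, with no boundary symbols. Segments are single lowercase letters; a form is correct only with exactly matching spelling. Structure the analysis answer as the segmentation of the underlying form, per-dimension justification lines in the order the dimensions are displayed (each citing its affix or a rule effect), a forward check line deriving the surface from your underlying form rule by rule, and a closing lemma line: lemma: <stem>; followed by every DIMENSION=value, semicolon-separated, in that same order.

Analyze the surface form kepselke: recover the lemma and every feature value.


underlying: kepso-lk-o
TOR=zo - signalled by the affix -lk
POLE=fe - signalled by the affix -o
check: kepsolko -> kepselko -> kepselke -> kepselke
lemma: kepso; TOR=zo; POLE=fe


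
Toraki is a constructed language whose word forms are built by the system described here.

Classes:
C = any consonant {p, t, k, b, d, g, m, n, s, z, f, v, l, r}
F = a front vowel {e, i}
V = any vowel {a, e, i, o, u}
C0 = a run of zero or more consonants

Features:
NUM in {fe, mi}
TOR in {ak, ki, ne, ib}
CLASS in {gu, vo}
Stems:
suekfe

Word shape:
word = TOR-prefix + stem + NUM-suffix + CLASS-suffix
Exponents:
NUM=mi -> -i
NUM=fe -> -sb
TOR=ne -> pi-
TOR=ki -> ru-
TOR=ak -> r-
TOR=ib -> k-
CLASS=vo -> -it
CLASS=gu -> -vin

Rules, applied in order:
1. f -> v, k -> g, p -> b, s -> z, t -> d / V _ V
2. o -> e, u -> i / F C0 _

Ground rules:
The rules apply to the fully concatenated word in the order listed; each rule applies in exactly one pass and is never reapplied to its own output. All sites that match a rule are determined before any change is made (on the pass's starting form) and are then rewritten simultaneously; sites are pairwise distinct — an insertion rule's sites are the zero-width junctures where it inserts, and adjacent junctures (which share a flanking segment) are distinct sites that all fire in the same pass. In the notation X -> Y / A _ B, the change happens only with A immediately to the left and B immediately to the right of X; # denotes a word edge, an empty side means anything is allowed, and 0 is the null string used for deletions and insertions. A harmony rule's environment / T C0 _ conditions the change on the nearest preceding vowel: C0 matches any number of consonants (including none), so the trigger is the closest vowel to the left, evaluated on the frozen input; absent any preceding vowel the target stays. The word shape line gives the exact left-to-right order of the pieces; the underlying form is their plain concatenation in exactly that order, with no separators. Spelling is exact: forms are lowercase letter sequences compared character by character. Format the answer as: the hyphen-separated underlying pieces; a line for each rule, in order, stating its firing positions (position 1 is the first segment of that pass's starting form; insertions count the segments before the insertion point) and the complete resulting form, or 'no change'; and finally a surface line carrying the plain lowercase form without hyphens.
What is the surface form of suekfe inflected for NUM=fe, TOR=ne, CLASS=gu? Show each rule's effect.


underlying: pi-suekfe-sb-vin
1. f -> v, k -> g, p -> b, s -> z, t -> d / V _ V: fires at position(s) 3: pizuekfesbvin
2. o -> e, u -> i / F C0 _: fires at position(s) 4: piziekfesbvin
surface: piziekfesbvin


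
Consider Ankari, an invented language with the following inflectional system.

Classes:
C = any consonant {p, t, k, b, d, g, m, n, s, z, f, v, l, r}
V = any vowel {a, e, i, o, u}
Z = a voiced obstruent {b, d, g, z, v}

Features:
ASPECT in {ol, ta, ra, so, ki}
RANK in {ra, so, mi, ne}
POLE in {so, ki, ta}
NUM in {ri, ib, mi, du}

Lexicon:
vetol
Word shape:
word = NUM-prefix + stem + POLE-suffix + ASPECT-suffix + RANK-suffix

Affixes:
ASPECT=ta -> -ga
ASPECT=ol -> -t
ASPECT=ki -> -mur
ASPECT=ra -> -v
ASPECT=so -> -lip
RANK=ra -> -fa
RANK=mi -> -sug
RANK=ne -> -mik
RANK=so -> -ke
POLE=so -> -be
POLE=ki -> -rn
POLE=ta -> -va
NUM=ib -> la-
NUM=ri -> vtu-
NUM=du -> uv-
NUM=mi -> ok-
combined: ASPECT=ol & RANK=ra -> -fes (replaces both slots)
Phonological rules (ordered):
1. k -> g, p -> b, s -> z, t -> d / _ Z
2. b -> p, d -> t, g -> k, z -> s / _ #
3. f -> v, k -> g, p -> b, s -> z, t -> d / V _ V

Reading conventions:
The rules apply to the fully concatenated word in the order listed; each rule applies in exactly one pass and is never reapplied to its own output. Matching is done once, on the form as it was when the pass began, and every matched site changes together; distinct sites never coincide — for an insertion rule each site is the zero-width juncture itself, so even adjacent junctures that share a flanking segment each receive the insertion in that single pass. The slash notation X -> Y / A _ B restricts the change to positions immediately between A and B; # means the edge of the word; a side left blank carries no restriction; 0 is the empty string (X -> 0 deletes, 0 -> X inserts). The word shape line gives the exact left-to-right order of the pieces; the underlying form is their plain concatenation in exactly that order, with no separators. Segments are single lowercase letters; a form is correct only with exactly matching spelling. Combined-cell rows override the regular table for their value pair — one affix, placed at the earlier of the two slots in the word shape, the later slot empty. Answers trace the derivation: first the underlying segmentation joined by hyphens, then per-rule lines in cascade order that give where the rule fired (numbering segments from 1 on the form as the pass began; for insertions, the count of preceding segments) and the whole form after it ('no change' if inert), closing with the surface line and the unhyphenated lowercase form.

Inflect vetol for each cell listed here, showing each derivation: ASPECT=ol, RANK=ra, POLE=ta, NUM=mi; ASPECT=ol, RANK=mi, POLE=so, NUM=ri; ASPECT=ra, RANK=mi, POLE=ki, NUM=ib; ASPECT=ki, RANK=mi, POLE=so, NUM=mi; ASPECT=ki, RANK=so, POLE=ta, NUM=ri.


cell ASPECT=ol, RANK=ra, POLE=ta, NUM=mi:
underlying: ok-vetol-va-fes
1. k -> g, p -> b, s -> z, t -> d / _ Z: fires at position(s) 2: ogvetolvafes
2. b -> p, d -> t, g -> k, z -> s / _ #: no change
3. f -> v, k -> g, p -> b, s -> z, t -> d / V _ V: fires at position(s) 5, 10: ogvedolvaves
surface: ogvedolvaves

cell ASPECT=ol, RANK=mi, POLE=so, NUM=ri:
underlying: vtu-vetol-be-t-sug
1. k -> g, p -> b, s -> z, t -> d / _ Z: no change
2. b -> p, d -> t, g -> k, z -> s / _ #: fires at position(s) 14: vtuvetolbetsuk
3. f -> v, k -> g, p -> b, s -> z, t -> d / V _ V: fires at position(s) 6: vtuvedolbetsuk
surface: vtuvedolbetsuk

cell ASPECT=ra, RANK=mi, POLE=ki, NUM=ib:
underlying: la-vetol-rn-v-sug
1. k -> g, p -> b, s -> z, t -> d / _ Z: no change
2. b -> p, d -> t, g -> k, z -> s / _ #: fires at position(s) 13: lavetolrnvsuk
3. f -> v, k -> g, p -> b, s -> z, t -> d / V _ V: fires at position(s) 5: lavedolrnvsuk
surface: lavedolrnvsuk

cell ASPECT=ki, RANK=mi, POLE=so, NUM=mi:
underlying: ok-vetol-be-mur-sug
1. k -> g, p -> b, s -> z, t -> d / _ Z: fires at position(s) 2: ogvetolbemursug
2. b -> p, d -> t, g -> k, z -> s / _ #: fires at position(s) 15: ogvetolbemursuk
3. f -> v, k -> g, p -> b, s -> z, t -> d / V _ V: fires at position(s) 5: ogvedolbemursuk
surface: ogvedolbemursuk

cell ASPECT=ki, RANK=so, POLE=ta, NUM=ri:
underlying: vtu-vetol-va-mur-ke
1. k -> g, p -> b, s -> z, t -> d / _ Z: no change
2. b -> p, d -> t, g -> k, z -> s / _ #: no change
3. f -> v, k -> g, p -> b, s -> z, t -> d / V _ V: fires at position(s) 6: vtuvedolvamurke
surface: vtuvedolvamurke


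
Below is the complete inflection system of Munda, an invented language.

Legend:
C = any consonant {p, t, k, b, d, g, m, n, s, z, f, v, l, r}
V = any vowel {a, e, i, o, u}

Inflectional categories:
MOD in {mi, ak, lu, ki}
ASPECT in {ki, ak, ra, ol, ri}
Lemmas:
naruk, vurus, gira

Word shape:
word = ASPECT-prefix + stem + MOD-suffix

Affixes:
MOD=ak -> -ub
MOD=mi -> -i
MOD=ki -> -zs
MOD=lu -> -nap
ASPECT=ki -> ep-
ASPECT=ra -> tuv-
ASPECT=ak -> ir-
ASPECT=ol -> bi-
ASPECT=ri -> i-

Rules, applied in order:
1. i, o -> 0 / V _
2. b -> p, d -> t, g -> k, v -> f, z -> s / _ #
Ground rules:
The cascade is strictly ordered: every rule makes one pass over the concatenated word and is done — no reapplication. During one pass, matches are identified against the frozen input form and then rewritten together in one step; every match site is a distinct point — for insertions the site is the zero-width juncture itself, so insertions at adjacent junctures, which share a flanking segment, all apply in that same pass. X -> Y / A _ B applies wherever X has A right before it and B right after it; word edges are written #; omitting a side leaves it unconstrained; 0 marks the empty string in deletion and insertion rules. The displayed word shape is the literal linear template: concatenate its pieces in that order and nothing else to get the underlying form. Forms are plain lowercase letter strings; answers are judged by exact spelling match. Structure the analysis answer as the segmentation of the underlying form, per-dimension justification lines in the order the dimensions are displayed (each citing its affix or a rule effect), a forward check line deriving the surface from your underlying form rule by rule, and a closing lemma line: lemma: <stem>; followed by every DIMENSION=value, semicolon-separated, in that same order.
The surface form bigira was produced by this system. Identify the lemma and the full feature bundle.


underlying: bi-gira-i
MOD=mi - signalled by the affix -i
ASPECT=ol - signalled by the affix bi-
check: bigirai -> bigira -> bigira
lemma: gira; MOD=mi; ASPECT=ol


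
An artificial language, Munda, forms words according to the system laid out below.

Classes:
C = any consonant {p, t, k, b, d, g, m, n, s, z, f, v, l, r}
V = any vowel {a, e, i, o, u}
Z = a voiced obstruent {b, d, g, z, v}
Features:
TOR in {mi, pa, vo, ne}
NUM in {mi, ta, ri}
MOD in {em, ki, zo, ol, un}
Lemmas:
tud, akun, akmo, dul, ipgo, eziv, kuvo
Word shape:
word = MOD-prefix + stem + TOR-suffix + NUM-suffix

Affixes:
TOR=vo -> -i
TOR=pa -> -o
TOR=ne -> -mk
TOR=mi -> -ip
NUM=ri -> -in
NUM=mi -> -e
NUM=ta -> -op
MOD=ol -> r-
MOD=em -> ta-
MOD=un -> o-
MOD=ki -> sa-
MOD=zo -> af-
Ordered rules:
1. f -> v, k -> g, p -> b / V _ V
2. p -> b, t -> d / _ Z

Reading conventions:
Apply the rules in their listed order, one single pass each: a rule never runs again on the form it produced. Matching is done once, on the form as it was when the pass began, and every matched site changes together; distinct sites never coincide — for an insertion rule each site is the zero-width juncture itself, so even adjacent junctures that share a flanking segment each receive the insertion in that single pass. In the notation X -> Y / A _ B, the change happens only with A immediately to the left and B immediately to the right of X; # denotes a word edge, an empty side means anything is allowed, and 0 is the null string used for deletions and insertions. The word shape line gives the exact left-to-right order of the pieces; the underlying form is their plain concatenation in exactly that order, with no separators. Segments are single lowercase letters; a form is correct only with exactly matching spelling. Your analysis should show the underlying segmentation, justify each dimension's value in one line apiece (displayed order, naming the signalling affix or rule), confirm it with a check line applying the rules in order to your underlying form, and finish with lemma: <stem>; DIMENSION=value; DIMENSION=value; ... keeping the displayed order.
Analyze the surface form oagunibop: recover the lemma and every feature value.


underlying: o-akun-ip-op
TOR=mi - signalled by the affix -ip
NUM=ta - signalled by the affix -op
MOD=un - signalled by the affix o-
check: oakunipop -> oagunibop -> oagunibop
lemma: akun; TOR=mi; NUM=ta; MOD=un


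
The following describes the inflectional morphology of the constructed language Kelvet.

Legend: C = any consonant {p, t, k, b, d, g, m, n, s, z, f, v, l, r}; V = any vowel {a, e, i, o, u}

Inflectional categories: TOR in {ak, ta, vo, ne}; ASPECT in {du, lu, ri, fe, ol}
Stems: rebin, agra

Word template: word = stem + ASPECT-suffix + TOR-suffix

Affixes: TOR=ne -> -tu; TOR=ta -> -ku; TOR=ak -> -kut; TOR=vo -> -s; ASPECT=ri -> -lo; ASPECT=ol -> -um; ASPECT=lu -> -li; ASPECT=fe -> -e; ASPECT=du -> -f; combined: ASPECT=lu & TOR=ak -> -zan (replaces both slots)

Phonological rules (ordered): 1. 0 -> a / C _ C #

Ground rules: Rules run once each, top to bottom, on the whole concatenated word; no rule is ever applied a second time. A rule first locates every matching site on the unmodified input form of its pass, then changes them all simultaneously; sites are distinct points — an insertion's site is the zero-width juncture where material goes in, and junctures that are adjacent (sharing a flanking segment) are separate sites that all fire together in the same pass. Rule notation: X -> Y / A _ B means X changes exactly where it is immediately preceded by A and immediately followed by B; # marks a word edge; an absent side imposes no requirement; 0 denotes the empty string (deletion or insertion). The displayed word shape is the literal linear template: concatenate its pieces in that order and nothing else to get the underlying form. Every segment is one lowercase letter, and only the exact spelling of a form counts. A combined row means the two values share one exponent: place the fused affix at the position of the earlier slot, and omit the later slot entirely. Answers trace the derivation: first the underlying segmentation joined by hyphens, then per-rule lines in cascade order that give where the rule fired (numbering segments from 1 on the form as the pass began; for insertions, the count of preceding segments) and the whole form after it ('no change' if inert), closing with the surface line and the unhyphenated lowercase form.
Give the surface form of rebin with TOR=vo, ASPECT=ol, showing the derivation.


underlying: rebin-um-s
1. 0 -> a / C _ C #: inserts after position(s) 7: rebinumas
surface: rebinumas


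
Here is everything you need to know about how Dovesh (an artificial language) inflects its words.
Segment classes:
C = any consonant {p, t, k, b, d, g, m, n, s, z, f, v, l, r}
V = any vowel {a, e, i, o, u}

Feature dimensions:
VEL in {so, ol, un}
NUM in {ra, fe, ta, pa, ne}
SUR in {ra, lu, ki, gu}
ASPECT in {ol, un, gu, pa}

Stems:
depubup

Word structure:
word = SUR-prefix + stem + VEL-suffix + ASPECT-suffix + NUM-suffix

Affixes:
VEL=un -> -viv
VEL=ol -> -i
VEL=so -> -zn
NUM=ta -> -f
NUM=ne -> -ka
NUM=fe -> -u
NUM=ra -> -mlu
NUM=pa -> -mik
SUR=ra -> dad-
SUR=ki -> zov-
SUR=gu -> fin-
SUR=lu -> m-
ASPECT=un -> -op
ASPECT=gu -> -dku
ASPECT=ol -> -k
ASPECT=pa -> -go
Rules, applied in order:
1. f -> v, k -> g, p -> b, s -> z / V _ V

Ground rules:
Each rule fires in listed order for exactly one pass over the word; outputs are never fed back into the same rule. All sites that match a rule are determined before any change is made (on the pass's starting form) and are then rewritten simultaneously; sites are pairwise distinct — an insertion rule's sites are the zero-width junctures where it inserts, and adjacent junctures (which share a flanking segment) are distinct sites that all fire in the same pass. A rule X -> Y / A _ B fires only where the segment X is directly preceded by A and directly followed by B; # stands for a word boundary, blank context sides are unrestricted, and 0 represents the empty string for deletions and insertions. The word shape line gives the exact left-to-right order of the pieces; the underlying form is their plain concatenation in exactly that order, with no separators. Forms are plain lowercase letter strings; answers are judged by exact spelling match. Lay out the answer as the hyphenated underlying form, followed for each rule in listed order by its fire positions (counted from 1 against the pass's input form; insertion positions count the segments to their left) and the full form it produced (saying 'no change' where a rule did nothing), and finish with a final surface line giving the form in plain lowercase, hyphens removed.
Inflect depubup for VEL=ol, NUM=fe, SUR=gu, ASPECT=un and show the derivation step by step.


underlying: fin-depubup-i-op-u
1. f -> v, k -> g, p -> b, s -> z / V _ V: fires at position(s) 6, 10, 13: findebububiobu
surface: findebububiobu


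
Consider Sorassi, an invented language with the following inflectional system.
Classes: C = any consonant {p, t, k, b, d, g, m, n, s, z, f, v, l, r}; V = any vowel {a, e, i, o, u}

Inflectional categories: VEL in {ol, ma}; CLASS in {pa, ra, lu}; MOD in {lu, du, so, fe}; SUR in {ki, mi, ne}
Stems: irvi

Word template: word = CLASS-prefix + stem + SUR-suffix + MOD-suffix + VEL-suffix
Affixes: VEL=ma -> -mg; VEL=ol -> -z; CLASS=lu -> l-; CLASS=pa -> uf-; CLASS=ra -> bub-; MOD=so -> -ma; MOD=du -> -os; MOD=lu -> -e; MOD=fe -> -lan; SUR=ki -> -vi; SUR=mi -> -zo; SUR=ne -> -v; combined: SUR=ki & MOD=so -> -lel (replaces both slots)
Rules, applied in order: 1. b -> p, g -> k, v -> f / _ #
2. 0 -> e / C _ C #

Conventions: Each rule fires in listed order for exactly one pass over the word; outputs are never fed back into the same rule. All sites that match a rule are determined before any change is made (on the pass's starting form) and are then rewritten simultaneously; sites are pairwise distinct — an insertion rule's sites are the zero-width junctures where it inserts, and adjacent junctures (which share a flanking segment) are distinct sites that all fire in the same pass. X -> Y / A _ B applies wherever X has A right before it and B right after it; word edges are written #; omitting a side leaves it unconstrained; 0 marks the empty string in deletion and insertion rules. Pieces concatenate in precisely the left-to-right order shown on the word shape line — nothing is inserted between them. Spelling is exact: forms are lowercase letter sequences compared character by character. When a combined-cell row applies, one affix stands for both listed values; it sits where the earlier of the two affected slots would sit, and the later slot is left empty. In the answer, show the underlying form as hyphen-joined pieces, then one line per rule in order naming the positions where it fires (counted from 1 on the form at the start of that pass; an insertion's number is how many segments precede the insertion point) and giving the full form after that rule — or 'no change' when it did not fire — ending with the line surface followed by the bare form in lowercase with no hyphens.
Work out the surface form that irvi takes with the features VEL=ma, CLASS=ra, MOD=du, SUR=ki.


underlying: bub-irvi-vi-os-mg
1. b -> p, g -> k, v -> f / _ #: fires at position(s) 13: bubirviviosmk
2. 0 -> e / C _ C #: inserts after position(s) 12: bubirviviosmek
surface: bubirviviosmek


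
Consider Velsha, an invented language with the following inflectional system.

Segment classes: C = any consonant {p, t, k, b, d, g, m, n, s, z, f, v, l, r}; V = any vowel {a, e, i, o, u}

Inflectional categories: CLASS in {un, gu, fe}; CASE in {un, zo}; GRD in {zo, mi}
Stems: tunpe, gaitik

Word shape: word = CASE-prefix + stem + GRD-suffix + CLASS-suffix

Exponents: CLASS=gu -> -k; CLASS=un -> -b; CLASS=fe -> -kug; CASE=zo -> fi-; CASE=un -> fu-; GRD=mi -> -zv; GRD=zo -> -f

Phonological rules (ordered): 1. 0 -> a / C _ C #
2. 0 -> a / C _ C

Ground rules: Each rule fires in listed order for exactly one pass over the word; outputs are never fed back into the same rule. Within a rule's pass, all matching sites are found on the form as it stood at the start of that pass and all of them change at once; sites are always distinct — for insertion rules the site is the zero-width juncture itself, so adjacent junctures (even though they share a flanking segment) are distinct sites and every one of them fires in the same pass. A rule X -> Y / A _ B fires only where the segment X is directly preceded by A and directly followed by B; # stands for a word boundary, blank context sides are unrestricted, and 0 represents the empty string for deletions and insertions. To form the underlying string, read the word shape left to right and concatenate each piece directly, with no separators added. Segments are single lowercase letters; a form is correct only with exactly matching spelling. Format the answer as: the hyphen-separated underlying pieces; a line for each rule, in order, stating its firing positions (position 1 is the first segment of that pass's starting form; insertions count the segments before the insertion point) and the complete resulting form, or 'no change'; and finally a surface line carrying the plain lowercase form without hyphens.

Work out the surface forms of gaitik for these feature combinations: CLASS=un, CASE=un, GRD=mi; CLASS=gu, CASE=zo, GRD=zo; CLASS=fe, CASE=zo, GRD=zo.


cell CLASS=un, CASE=un, GRD=mi:
underlying: fu-gaitik-zv-b
1. 0 -> a / C _ C #: inserts after position(s) 10: fugaitikzvab
2. 0 -> a / C _ C: inserts after position(s) 8, 9: fugaitikazavab
surface: fugaitikazavab

cell CLASS=gu, CASE=zo, GRD=zo:
underlying: fi-gaitik-f-k
1. 0 -> a / C _ C #: inserts after position(s) 9: figaitikfak
2. 0 -> a / C _ C: inserts after position(s) 8: figaitikafak
surface: figaitikafak

cell CLASS=fe, CASE=zo, GRD=zo:
underlying: fi-gaitik-f-kug
1. 0 -> a / C _ C #: no change
2. 0 -> a / C _ C: inserts after position(s) 8, 9: figaitikafakug
surface: figaitikafakug
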